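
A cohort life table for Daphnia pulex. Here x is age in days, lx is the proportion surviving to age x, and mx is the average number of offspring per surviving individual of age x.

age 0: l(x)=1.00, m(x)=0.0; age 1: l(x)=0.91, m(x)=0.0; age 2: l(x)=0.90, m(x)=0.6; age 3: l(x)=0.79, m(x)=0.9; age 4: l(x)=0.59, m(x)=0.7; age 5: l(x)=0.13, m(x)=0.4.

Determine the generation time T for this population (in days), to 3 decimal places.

2.987

lx·mx: 0, 0, 0.54, 0.711, 0.413, 0.052 → R0 = 1.716
x·lx·mx: 0, 0, 1.08, 2.133, 1.652, 0.26 → Σ = 5.125
T = 5.125 / 1.716 = 2.986597… → 2.987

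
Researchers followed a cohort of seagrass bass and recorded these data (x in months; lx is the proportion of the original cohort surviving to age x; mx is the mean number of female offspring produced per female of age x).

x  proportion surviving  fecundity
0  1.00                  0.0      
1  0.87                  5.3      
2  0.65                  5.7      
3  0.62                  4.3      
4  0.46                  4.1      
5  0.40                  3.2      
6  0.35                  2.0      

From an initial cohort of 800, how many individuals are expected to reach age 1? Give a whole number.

Expected survivors = N0 · l_1 = 800 × 0.87 = 696 → 696

696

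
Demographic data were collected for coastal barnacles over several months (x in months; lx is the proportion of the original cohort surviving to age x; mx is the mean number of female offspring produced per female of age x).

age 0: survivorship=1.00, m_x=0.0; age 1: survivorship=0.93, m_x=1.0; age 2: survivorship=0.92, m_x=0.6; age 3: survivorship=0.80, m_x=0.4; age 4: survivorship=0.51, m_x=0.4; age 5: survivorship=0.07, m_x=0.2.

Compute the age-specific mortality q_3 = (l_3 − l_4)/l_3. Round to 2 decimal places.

0.36

q_3 = (l_3 − l_4) / l_3 = (0.8 − 0.51) / 0.8
     = 0.29 / 0.8 = 0.3625 → 0.36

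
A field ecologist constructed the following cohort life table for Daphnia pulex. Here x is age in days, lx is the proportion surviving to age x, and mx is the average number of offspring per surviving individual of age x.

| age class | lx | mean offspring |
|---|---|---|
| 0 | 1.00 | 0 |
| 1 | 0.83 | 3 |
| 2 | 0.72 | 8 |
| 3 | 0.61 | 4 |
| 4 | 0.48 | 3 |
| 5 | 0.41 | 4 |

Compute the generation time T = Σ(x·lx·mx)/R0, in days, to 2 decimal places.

lx·mx: 0, 2.49, 5.76, 2.44, 1.44, 1.64 → R0 = 13.77
x·lx·mx: 0, 2.49, 11.52, 7.32, 5.76, 8.2 → Σ = 35.29
T = 35.29 / 13.77 = 2.562818… → 2.56

2.56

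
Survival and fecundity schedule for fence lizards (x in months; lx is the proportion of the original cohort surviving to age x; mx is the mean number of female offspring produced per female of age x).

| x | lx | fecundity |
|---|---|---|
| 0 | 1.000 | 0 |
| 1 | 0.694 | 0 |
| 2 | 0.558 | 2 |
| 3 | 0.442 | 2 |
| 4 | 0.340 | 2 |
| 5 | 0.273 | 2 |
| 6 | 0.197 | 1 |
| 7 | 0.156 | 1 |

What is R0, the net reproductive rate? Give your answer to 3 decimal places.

lx·mx by age: 0, 0, 1.116, 0.884, 0.68, 0.546, 0.197, 0.156
R0 = Σ lx·mx = 3.579 → 3.579

3.579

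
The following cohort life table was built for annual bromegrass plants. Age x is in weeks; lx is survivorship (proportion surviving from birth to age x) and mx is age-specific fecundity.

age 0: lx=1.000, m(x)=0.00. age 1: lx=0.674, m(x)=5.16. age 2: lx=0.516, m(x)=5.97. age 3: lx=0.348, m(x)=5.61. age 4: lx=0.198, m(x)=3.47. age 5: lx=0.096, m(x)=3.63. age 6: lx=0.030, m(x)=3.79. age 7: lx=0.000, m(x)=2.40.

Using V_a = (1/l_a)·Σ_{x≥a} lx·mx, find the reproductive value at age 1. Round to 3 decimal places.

14.332

lx·mx for x ≥ 1: 3.47784, 3.08052, 1.95228, 0.68706, 0.34848, 0.1137, 0 → sum = 9.65988
V_1 = 9.65988 / l_1 = 9.65988 / 0.674 = 14.332166… → 14.332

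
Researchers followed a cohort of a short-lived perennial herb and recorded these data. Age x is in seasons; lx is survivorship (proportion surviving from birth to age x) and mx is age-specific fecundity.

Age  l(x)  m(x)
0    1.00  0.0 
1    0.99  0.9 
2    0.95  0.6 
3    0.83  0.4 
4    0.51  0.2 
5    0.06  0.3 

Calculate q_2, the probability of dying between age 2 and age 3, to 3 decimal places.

0.126

q_2 = (l_2 − l_3) / l_2 = (0.95 − 0.83) / 0.95
     = 0.12 / 0.95 = 0.126316… → 0.126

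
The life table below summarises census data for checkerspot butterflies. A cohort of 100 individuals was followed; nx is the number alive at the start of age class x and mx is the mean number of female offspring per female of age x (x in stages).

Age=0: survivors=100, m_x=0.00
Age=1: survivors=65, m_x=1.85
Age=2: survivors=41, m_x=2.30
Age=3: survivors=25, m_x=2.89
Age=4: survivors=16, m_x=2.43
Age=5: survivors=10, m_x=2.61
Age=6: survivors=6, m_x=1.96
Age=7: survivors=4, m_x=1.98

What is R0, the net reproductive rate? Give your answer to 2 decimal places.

lx = nx/n0 = nx/100: 1, 0.65, 0.41, 0.25, 0.16, 0.1, 0.06, 0.04
lx·mx by age: 0, 1.2025, 0.943, 0.7225, 0.3888, 0.261, 0.1176, 0.0792
R0 = Σ lx·mx = 3.7146 → 3.71

3.71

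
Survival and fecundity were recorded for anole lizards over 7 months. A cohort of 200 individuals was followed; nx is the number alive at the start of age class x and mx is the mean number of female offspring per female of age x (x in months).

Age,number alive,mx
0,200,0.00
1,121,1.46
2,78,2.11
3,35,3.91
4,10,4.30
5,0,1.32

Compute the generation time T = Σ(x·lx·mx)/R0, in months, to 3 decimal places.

2.089

lx = nx/n0 = nx/200: 1, 0.605, 0.39, 0.175, 0.05, 0
lx·mx: 0, 0.8833, 0.8229, 0.68425, 0.215, 0 → R0 = 2.60545
x·lx·mx: 0, 0.8833, 1.6458, 2.05275, 0.86, 0 → Σ = 5.44185
T = 5.44185 / 2.60545 = 2.088641… → 2.089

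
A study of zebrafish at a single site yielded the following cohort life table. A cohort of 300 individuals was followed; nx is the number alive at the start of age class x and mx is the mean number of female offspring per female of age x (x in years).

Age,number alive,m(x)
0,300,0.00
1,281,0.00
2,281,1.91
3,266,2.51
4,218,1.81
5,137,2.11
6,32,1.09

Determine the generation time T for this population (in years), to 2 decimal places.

lx = nx/n0 = nx/300: 1, 0.93667…, 0.93667…, 0.88667…, 0.72667…, 0.45667…, 0.10667…
lx·mx: 0, 0, 1.789033…, 2.225533…, 1.315267…, 0.963567…, 0.116267… → R0 = 6.409667…
x·lx·mx: 0, 0, 3.578067…, 6.6766…, 5.261067…, 4.817833…, 0.6976… → Σ = 21.031167…
T = 21.031167… / 6.409667… = 3.281164… → 3.28

3.28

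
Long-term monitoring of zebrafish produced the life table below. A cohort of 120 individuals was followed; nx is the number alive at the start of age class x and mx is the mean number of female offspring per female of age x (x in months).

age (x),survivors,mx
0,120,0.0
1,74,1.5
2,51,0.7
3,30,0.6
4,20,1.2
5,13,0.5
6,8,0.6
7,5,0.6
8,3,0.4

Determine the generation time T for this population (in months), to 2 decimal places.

lx = nx/n0 = nx/120: 1, 0.61667…, 0.425, 0.25, 0.16667…, 0.10833…, 0.06667…, 0.04167…, 0.025
lx·mx: 0, 0.925…, 0.2975, 0.15, 0.2…, 0.054167…, 0.04…, 0.025…, 0.01 → R0 = 1.701667…
x·lx·mx: 0, 0.925…, 0.595, 0.45, 0.8…, 0.270833…, 0.24…, 0.175…, 0.08 → Σ = 3.535833…
T = 3.535833… / 1.701667… = 2.077865… → 2.08

2.08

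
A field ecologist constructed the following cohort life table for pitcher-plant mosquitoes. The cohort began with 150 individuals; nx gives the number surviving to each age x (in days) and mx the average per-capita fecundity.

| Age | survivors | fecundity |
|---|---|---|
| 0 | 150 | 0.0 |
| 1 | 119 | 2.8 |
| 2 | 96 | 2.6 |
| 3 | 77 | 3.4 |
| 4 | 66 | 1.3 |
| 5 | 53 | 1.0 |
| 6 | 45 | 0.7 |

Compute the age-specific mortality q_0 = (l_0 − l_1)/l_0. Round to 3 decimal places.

0.207

lx = nx/n0 = nx/150: 1, 0.79333…, 0.64, 0.51333…, 0.44, 0.35333…, 0.3
q_0 = (l_0 − l_1) / l_0 = (1 − 0.793333…) / 1
     = 0.206667… / 1 = 0.206667… → 0.207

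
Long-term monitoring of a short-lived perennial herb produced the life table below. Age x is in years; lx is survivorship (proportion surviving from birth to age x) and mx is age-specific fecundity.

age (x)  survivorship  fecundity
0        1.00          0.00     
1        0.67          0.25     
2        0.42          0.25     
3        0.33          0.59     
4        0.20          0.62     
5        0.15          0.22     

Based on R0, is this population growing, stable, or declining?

R0 = Σ lx·mx = 0 + 0.1675 + 0.105 + 0.1947 + 0.124 + 0.033 = 0.6242
R0 < 1, so the population is declining.

declining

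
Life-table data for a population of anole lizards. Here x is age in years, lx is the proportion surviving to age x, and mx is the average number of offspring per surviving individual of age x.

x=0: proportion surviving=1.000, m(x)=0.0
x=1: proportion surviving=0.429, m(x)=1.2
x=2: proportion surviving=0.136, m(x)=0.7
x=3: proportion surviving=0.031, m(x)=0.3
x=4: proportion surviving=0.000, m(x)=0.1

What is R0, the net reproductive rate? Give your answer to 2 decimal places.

lx·mx by age: 0, 0.5148, 0.0952, 0.0093, 0
R0 = Σ lx·mx = 0.6193 → 0.62

0.62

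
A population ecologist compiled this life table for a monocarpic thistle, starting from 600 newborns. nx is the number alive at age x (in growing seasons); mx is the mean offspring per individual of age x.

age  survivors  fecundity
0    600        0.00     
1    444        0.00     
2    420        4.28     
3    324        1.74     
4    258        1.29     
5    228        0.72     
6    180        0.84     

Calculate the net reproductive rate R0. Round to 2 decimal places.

lx = nx/n0 = nx/600: 1, 0.74, 0.7, 0.54, 0.43, 0.38, 0.3
lx·mx by age: 0, 0, 2.996, 0.9396, 0.5547, 0.2736, 0.252
R0 = Σ lx·mx = 5.0159 → 5.02

5.02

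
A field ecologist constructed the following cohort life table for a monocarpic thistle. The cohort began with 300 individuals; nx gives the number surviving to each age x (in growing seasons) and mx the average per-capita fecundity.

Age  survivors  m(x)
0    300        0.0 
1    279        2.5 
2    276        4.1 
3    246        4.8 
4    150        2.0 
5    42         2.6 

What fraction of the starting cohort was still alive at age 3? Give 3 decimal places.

0.820

l_3 = n_3/n_0 = 246/300 = 0.82 → 0.820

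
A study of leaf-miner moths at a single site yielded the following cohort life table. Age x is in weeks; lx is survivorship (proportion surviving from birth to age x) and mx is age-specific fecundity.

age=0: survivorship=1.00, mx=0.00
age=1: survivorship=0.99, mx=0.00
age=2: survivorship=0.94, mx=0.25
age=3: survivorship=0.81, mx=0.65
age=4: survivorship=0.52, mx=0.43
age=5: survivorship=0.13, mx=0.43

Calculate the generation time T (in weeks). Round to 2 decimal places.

lx·mx: 0, 0, 0.235, 0.5265, 0.2236, 0.0559 → R0 = 1.041
x·lx·mx: 0, 0, 0.47, 1.5795, 0.8944, 0.2795 → Σ = 3.2234
T = 3.2234 / 1.041 = 3.096446… → 3.10

3.10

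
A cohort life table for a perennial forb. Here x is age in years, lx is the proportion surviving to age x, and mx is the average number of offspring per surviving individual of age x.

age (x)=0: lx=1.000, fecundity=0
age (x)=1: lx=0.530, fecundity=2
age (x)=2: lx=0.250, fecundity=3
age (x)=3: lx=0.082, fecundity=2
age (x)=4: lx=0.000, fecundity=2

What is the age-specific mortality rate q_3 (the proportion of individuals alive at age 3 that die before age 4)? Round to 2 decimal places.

1.00

q_3 = (l_3 − l_4) / l_3 = (0.082 − 0) / 0.082
     = 0.082 / 0.082 = 1 → 1.00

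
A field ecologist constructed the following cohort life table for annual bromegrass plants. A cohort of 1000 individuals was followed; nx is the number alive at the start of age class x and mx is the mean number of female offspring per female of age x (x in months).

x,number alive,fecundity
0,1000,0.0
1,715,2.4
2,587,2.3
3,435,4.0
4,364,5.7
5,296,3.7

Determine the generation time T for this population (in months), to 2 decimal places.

lx = nx/n0 = nx/1000: 1, 0.715, 0.587, 0.435, 0.364, 0.296
lx·mx: 0, 1.716, 1.3501, 1.74, 2.0748, 1.0952 → R0 = 7.9761
x·lx·mx: 0, 1.716, 2.7002, 5.22, 8.2992, 5.476 → Σ = 23.4114
T = 23.4114 / 7.9761 = 2.935194… → 2.94

2.94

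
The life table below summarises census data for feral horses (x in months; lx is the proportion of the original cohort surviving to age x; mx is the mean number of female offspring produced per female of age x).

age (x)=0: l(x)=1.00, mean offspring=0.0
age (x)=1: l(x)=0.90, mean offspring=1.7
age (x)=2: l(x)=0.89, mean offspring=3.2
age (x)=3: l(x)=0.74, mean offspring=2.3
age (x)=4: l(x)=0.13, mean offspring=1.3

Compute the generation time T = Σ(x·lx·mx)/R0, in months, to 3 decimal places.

lx·mx: 0, 1.53, 2.848, 1.702, 0.169 → R0 = 6.249
x·lx·mx: 0, 1.53, 5.696, 5.106, 0.676 → Σ = 13.008
T = 13.008 / 6.249 = 2.081613… → 2.082

2.082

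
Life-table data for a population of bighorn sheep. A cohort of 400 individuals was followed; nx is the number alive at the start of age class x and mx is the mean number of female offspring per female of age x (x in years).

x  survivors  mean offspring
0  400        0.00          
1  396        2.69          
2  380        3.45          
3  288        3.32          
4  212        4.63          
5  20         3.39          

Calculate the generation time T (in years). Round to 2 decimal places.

2.47

lx = nx/n0 = nx/400: 1, 0.99, 0.95, 0.72, 0.53, 0.05
lx·mx: 0, 2.6631, 3.2775, 2.3904, 2.4539, 0.1695 → R0 = 10.9544
x·lx·mx: 0, 2.6631, 6.555, 7.1712, 9.8156, 0.8475 → Σ = 27.0524
T = 27.0524 / 10.9544 = 2.469546… → 2.47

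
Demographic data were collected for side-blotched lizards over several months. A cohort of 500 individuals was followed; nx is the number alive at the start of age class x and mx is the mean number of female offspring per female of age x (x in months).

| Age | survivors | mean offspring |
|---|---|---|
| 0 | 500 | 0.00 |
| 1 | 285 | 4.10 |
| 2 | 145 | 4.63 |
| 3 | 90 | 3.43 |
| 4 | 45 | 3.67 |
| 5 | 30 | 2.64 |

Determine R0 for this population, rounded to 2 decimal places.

lx = nx/n0 = nx/500: 1, 0.57, 0.29, 0.18, 0.09, 0.06
lx·mx by age: 0, 2.337, 1.3427, 0.6174, 0.3303, 0.1584
R0 = Σ lx·mx = 4.7858 → 4.79

4.79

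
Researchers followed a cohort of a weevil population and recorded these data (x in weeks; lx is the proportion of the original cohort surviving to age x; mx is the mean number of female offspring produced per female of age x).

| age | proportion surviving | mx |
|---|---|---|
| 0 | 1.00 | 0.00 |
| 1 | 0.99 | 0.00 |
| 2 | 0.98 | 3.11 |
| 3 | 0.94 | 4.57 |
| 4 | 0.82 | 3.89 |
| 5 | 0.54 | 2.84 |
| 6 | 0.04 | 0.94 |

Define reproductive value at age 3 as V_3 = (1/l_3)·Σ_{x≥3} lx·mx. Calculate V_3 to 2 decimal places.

9.63

lx·mx for x ≥ 3: 4.2958, 3.1898, 1.5336, 0.0376 → sum = 9.0568
V_3 = 9.0568 / l_3 = 9.0568 / 0.94 = 9.634894… → 9.63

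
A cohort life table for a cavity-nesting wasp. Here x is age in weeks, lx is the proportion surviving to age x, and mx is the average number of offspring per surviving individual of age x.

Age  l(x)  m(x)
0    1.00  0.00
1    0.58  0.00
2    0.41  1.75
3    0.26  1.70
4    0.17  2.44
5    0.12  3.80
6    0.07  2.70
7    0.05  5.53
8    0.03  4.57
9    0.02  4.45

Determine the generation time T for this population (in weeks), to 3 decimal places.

4.287

lx·mx: 0, 0, 0.7175, 0.442, 0.4148, 0.456, 0.189, 0.2765, 0.1371, 0.089 → R0 = 2.7219
x·lx·mx: 0, 0, 1.435, 1.326, 1.6592, 2.28, 1.134, 1.9355, 1.0968, 0.801 → Σ = 11.6675
T = 11.6675 / 2.7219 = 4.286528… → 4.287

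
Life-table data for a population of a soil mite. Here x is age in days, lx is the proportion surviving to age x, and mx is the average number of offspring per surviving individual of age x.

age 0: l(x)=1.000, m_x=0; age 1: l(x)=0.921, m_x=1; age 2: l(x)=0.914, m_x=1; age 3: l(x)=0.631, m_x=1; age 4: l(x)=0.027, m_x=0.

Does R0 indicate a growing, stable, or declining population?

R0 = Σ lx·mx = 0 + 0.921 + 0.914 + 0.631 + 0 = 2.466
R0 > 1, so the population is growing.

growing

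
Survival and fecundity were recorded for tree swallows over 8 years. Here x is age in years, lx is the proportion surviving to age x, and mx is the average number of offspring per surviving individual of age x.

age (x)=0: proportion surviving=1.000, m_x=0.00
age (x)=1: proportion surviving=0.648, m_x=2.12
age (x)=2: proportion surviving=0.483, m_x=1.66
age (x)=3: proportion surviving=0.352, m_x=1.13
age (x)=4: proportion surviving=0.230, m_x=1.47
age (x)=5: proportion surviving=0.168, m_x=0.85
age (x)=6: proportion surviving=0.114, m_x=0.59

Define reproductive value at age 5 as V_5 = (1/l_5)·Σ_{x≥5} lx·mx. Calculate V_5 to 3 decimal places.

lx·mx for x ≥ 5: 0.1428, 0.06726 → sum = 0.21006
V_5 = 0.21006 / l_5 = 0.21006 / 0.168 = 1.250357… → 1.250

1.250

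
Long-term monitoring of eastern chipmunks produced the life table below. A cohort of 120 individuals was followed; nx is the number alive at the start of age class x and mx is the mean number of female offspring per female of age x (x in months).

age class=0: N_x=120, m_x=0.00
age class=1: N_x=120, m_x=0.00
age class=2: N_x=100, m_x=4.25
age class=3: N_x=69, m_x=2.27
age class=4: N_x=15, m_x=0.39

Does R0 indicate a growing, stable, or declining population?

growing

lx = nx/n0 = nx/120: 1, 1, 0.83333…, 0.575, 0.125
R0 = Σ lx·mx = 0 + 0 + 3.541667… + 1.30525 + 0.04875 = 4.895667…
R0 > 1, so the population is growing.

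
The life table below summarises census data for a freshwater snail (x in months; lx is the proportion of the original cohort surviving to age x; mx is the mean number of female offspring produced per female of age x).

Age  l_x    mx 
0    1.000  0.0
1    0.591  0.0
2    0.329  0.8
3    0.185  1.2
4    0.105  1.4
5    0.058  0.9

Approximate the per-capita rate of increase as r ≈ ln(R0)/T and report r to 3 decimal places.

-0.127

R0 = Σ lx·mx = 0 + 0 + 0.2632 + 0.222 + 0.147 + 0.0522 = 0.6844
Σ x·lx·mx = 2.0414; T = 2.0414/0.6844 = 2.98276…
r ≈ ln(R0)/T = ln(0.6844)/2.98276… = -0.12713… → -0.127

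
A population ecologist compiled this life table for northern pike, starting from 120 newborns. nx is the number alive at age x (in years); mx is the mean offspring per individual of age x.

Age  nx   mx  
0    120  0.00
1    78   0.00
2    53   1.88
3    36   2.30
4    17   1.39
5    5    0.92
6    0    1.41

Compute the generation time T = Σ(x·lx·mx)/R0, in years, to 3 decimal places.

2.683

lx = nx/n0 = nx/120: 1, 0.65, 0.44167…, 0.3, 0.14167…, 0.04167…, 0
lx·mx: 0, 0, 0.830333…, 0.69, 0.196917…, 0.038333…, 0 → R0 = 1.755583…
x·lx·mx: 0, 0, 1.660667…, 2.07, 0.787667…, 0.191667…, 0 → Σ = 4.71…
T = 4.71… / 1.755583… = 2.682869… → 2.683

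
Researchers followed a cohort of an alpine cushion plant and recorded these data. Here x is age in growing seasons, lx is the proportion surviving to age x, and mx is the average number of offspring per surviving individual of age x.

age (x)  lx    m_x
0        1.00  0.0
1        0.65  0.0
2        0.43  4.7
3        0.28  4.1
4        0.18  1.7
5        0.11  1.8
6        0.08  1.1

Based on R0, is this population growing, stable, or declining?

R0 = Σ lx·mx = 0 + 0 + 2.021 + 1.148 + 0.306 + 0.198 + 0.088 = 3.761
R0 > 1, so the population is growing.

growing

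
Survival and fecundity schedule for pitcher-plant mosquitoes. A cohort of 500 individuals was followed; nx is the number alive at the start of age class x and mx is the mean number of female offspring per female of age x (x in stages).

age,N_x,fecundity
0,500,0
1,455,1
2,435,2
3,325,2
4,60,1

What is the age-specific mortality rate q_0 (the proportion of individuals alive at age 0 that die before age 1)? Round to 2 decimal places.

lx = nx/n0 = nx/500: 1, 0.91, 0.87, 0.65, 0.12
q_0 = (l_0 − l_1) / l_0 = (1 − 0.91) / 1
     = 0.09 / 1 = 0.09 → 0.09

0.09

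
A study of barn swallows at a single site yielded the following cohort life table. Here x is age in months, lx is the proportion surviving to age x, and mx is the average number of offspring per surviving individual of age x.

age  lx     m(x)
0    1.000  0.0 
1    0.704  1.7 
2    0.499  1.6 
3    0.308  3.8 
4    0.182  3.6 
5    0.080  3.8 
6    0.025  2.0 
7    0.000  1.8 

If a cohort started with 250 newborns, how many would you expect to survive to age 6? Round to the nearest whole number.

Expected survivors = N0 · l_6 = 250 × 0.025 = 6.25 → 6

6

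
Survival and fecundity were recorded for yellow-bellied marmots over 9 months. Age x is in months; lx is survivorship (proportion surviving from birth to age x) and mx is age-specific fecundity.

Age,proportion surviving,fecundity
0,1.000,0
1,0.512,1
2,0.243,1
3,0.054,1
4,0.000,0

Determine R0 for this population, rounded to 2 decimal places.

lx·mx by age: 0, 0.512, 0.243, 0.054, 0
R0 = Σ lx·mx = 0.809 → 0.81

0.81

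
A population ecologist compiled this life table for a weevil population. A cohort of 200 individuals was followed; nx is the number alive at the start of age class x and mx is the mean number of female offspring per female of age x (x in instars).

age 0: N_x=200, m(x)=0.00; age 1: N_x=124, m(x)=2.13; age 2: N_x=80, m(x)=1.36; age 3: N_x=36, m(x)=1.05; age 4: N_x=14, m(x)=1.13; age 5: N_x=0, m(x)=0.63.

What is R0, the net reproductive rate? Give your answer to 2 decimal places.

2.13

lx = nx/n0 = nx/200: 1, 0.62, 0.4, 0.18, 0.07, 0
lx·mx by age: 0, 1.3206, 0.544, 0.189, 0.0791, 0
R0 = Σ lx·mx = 2.1327 → 2.13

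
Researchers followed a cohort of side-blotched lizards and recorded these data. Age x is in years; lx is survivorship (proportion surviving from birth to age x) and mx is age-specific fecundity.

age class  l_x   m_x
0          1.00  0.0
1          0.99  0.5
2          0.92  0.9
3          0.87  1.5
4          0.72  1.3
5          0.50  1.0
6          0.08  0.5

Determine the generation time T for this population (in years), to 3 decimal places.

lx·mx: 0, 0.495, 0.828, 1.305, 0.936, 0.5, 0.04 → R0 = 4.104
x·lx·mx: 0, 0.495, 1.656, 3.915, 3.744, 2.5, 0.24 → Σ = 12.55
T = 12.55 / 4.104 = 3.057992… → 3.058

3.058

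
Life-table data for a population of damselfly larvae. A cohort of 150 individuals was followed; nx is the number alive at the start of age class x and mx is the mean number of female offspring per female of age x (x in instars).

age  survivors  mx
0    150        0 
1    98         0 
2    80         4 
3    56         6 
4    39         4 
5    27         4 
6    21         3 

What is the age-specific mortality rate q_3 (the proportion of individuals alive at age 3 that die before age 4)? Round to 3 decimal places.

0.304

lx = nx/n0 = nx/150: 1, 0.65333…, 0.53333…, 0.37333…, 0.26, 0.18, 0.14
q_3 = (l_3 − l_4) / l_3 = (0.373333… − 0.26) / 0.373333…
     = 0.113333… / 0.373333… = 0.303571… → 0.304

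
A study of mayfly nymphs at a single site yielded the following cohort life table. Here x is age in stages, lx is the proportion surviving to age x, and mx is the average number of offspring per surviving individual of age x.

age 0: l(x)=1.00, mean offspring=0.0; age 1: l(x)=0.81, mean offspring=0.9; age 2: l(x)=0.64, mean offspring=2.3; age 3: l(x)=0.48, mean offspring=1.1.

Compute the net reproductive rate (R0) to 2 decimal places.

2.73

lx·mx by age: 0, 0.729, 1.472, 0.528
R0 = Σ lx·mx = 2.729 → 2.73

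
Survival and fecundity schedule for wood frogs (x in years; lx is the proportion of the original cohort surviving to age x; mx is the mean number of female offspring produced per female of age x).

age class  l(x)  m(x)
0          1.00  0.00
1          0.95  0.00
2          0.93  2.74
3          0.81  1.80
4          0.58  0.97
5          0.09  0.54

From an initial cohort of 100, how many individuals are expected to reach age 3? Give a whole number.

Expected survivors = N0 · l_3 = 100 × 0.81 = 81 → 81

81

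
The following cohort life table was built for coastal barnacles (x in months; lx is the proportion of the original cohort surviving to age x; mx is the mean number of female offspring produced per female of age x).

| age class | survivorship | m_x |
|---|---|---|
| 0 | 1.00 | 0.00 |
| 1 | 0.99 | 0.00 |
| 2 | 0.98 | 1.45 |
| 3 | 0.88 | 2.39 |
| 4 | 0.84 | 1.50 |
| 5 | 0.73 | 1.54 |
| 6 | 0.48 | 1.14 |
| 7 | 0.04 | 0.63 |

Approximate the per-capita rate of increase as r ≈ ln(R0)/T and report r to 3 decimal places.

R0 = Σ lx·mx = 0 + 0 + 1.421 + 2.1032 + 1.26 + 1.1242 + 0.5472 + 0.0252 = 6.4808
Σ x·lx·mx = 23.2722; T = 23.2722/6.4808 = 3.59095…
r ≈ ln(R0)/T = ln(6.4808)/3.59095… = 0.52043… → 0.520

0.520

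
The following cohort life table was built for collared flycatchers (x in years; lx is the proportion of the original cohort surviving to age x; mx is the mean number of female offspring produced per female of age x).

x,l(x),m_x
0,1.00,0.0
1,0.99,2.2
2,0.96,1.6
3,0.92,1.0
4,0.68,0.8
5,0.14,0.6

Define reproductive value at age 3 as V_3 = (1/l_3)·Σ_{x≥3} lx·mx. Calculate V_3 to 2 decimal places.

lx·mx for x ≥ 3: 0.92, 0.544, 0.084 → sum = 1.548
V_3 = 1.548 / l_3 = 1.548 / 0.92 = 1.682609… → 1.68

1.68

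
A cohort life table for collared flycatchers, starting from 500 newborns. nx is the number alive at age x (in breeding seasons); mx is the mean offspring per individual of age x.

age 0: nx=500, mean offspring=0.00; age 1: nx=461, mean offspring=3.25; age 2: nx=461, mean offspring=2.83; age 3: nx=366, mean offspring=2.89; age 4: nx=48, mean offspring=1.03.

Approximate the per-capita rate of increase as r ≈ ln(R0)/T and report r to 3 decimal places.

1.075

lx = nx/n0 = nx/500: 1, 0.922, 0.922, 0.732, 0.096
R0 = Σ lx·mx = 0 + 2.9965 + 2.60926 + 2.11548 + 0.09888 = 7.82012
Σ x·lx·mx = 14.95698; T = 14.95698/7.82012 = 1.91263…
r ≈ ln(R0)/T = ln(7.82012)/1.91263… = 1.07533… → 1.075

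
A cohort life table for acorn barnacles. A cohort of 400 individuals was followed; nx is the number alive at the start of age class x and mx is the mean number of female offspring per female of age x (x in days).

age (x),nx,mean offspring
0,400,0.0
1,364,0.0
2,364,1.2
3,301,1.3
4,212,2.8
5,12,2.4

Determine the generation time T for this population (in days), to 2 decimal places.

lx = nx/n0 = nx/400: 1, 0.91, 0.91, 0.7525, 0.53, 0.03
lx·mx: 0, 0, 1.092, 0.97825, 1.484, 0.072 → R0 = 3.62625
x·lx·mx: 0, 0, 2.184, 2.93475, 5.936, 0.36 → Σ = 11.41475
T = 11.41475 / 3.62625 = 3.147811… → 3.15

3.15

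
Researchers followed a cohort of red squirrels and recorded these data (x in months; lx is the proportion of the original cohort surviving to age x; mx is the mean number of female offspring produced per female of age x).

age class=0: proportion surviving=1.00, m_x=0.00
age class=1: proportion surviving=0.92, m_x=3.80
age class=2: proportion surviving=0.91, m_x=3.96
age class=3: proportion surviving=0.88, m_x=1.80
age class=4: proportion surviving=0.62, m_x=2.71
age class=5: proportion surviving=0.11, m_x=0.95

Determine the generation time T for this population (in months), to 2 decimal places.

2.17

lx·mx: 0, 3.496, 3.6036, 1.584, 1.6802, 0.1045 → R0 = 10.4683
x·lx·mx: 0, 3.496, 7.2072, 4.752, 6.7208, 0.5225 → Σ = 22.6985
T = 22.6985 / 10.4683 = 2.168308… → 2.17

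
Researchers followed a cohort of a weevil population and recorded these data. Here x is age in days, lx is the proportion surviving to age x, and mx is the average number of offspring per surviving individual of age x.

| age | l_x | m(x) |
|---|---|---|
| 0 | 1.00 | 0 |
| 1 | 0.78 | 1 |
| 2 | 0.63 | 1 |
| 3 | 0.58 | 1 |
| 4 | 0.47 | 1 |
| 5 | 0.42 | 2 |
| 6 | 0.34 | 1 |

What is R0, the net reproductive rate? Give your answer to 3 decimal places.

3.640

lx·mx by age: 0, 0.78, 0.63, 0.58, 0.47, 0.84, 0.34
R0 = Σ lx·mx = 3.64 → 3.640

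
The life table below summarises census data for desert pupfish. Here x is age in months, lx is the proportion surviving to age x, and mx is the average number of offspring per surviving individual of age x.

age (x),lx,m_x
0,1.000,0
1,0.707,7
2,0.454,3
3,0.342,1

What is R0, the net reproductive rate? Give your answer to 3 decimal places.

6.653

lx·mx by age: 0, 4.949, 1.362, 0.342
R0 = Σ lx·mx = 6.653 → 6.653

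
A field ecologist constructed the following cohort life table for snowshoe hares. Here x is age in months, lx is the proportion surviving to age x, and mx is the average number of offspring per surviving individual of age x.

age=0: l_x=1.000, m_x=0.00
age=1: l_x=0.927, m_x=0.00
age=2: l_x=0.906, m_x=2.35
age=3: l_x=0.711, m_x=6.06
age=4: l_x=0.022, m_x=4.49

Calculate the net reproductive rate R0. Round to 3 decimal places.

6.537

lx·mx by age: 0, 0, 2.1291, 4.30866, 0.09878
R0 = Σ lx·mx = 6.53654 → 6.537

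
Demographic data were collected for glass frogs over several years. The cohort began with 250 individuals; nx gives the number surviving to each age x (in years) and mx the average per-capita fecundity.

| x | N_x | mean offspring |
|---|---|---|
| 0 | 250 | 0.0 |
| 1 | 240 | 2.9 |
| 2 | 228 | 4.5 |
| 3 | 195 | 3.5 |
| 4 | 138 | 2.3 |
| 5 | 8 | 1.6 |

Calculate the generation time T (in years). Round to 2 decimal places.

lx = nx/n0 = nx/250: 1, 0.96, 0.912, 0.78, 0.552, 0.032
lx·mx: 0, 2.784, 4.104, 2.73, 1.2696, 0.0512 → R0 = 10.9388
x·lx·mx: 0, 2.784, 8.208, 8.19, 5.0784, 0.256 → Σ = 24.5164
T = 24.5164 / 10.9388 = 2.241233… → 2.24

2.24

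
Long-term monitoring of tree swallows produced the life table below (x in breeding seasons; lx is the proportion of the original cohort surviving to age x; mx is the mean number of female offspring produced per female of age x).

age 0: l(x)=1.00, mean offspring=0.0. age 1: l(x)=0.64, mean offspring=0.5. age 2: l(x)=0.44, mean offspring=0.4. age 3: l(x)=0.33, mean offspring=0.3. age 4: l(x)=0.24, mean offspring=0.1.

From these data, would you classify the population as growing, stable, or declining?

R0 = Σ lx·mx = 0 + 0.32 + 0.176 + 0.099 + 0.024 = 0.619
R0 < 1, so the population is declining.

declining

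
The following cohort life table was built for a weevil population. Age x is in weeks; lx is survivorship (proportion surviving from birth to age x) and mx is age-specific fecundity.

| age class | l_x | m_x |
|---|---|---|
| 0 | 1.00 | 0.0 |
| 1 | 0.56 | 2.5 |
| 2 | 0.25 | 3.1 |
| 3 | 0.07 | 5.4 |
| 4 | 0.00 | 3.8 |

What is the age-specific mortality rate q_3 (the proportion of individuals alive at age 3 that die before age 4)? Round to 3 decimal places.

q_3 = (l_3 − l_4) / l_3 = (0.07 − 0) / 0.07
     = 0.07 / 0.07 = 1 → 1.000

1.000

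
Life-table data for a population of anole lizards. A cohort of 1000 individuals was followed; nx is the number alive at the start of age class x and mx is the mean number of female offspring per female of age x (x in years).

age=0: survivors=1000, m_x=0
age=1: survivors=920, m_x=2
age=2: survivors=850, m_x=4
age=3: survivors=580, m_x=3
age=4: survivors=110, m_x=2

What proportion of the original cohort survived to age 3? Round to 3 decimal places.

l_3 = n_3/n_0 = 580/1000 = 0.58 → 0.580

0.580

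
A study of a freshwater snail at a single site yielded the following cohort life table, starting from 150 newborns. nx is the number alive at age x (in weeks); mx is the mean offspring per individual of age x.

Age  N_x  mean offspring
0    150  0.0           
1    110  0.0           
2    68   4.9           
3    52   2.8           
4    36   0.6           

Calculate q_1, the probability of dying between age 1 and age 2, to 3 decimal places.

0.382

lx = nx/n0 = nx/150: 1, 0.73333…, 0.45333…, 0.34667…, 0.24
q_1 = (l_1 − l_2) / l_1 = (0.733333… − 0.453333…) / 0.733333…
     = 0.28… / 0.733333… = 0.381818… → 0.382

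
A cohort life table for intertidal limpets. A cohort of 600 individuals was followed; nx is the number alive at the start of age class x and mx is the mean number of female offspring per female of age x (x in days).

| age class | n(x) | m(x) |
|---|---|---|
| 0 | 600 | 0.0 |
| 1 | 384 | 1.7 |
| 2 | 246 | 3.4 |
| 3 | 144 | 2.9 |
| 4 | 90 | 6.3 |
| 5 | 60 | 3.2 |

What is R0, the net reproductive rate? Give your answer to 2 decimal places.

lx = nx/n0 = nx/600: 1, 0.64, 0.41, 0.24, 0.15, 0.1
lx·mx by age: 0, 1.088, 1.394, 0.696, 0.945, 0.32
R0 = Σ lx·mx = 4.443 → 4.44

4.44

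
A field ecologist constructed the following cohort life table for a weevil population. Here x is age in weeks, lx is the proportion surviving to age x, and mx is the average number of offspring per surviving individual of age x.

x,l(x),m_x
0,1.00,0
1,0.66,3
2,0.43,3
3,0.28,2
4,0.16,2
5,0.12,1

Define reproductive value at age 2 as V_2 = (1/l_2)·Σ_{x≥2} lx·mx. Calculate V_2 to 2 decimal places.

5.33

lx·mx for x ≥ 2: 1.29, 0.56, 0.32, 0.12 → sum = 2.29
V_2 = 2.29 / l_2 = 2.29 / 0.43 = 5.325581… → 5.33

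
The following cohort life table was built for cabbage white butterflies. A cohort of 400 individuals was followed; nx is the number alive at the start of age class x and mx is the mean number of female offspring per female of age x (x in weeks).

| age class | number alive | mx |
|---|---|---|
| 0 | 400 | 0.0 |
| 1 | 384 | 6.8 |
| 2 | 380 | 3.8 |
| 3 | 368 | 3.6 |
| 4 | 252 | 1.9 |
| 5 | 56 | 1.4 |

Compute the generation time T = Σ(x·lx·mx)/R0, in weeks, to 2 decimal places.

1.98

lx = nx/n0 = nx/400: 1, 0.96, 0.95, 0.92, 0.63, 0.14
lx·mx: 0, 6.528, 3.61, 3.312, 1.197, 0.196 → R0 = 14.843
x·lx·mx: 0, 6.528, 7.22, 9.936, 4.788, 0.98 → Σ = 29.452
T = 29.452 / 14.843 = 1.984235… → 1.98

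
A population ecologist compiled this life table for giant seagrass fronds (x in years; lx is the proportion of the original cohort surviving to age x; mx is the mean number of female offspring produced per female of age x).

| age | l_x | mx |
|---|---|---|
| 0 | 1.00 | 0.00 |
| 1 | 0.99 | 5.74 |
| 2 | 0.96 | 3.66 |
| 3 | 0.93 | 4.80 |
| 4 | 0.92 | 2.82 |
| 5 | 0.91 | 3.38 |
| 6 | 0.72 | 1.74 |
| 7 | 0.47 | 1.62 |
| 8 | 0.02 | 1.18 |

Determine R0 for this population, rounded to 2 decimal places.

lx·mx by age: 0, 5.6826, 3.5136, 4.464, 2.5944, 3.0758, 1.2528, 0.7614, 0.0236
R0 = Σ lx·mx = 21.3682 → 21.37

21.37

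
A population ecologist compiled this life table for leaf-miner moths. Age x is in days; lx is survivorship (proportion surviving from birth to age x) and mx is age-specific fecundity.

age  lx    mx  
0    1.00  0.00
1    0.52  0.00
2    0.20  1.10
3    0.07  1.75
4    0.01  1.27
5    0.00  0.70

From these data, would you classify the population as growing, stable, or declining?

R0 = Σ lx·mx = 0 + 0 + 0.22 + 0.1225 + 0.0127 + 0 = 0.3552
R0 < 1, so the population is declining.

declining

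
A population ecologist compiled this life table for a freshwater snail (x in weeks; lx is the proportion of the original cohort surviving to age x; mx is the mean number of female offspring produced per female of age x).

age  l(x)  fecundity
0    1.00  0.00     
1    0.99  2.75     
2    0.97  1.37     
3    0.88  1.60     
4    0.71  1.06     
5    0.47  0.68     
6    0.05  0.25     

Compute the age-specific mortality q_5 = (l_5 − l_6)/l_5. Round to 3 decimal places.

0.894

q_5 = (l_5 − l_6) / l_5 = (0.47 − 0.05) / 0.47
     = 0.42 / 0.47 = 0.893617… → 0.894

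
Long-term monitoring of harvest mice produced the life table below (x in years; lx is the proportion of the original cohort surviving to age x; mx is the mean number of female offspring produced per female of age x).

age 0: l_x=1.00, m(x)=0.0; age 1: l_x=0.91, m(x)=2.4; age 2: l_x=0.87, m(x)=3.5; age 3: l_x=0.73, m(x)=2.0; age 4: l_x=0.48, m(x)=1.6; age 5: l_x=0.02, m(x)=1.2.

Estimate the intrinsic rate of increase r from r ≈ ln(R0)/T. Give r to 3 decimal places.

R0 = Σ lx·mx = 0 + 2.184 + 3.045 + 1.46 + 0.768 + 0.024 = 7.481
Σ x·lx·mx = 15.846; T = 15.846/7.481 = 2.11817…
r ≈ ln(R0)/T = ln(7.481)/2.11817… = 0.95005… → 0.950

0.950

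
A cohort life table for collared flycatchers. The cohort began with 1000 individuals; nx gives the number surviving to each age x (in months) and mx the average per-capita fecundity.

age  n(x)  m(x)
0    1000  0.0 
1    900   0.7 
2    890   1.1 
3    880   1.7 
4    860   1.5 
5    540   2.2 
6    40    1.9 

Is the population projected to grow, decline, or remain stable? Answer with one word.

growing

lx = nx/n0 = nx/1000: 1, 0.9, 0.89, 0.88, 0.86, 0.54, 0.04
R0 = Σ lx·mx = 0 + 0.63 + 0.979 + 1.496 + 1.29 + 1.188 + 0.076 = 5.659
R0 > 1, so the population is growing.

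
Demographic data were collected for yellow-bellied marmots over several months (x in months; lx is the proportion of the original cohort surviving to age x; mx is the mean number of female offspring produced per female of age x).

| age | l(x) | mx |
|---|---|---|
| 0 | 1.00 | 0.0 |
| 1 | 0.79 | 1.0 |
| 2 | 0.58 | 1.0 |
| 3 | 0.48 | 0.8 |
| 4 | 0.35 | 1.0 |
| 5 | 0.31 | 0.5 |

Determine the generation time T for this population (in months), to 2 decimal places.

lx·mx: 0, 0.79, 0.58, 0.384, 0.35, 0.155 → R0 = 2.259
x·lx·mx: 0, 0.79, 1.16, 1.152, 1.4, 0.775 → Σ = 5.277
T = 5.277 / 2.259 = 2.335989… → 2.34

2.34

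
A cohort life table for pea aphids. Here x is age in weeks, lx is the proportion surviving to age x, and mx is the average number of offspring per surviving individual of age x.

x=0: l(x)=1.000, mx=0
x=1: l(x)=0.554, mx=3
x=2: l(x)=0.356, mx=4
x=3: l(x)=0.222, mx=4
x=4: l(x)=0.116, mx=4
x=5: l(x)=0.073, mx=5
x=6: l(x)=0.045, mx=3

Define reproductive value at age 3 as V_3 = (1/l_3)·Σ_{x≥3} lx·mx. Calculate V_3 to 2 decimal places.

8.34

lx·mx for x ≥ 3: 0.888, 0.464, 0.365, 0.135 → sum = 1.852
V_3 = 1.852 / l_3 = 1.852 / 0.222 = 8.342342… → 8.34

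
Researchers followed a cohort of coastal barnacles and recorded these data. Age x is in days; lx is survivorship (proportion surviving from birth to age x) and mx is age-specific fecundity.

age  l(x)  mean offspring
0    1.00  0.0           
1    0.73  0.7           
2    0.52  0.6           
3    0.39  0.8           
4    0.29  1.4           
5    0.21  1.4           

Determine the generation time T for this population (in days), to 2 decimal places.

lx·mx: 0, 0.511, 0.312, 0.312, 0.406, 0.294 → R0 = 1.835
x·lx·mx: 0, 0.511, 0.624, 0.936, 1.624, 1.47 → Σ = 5.165
T = 5.165 / 1.835 = 2.814714… → 2.81

2.81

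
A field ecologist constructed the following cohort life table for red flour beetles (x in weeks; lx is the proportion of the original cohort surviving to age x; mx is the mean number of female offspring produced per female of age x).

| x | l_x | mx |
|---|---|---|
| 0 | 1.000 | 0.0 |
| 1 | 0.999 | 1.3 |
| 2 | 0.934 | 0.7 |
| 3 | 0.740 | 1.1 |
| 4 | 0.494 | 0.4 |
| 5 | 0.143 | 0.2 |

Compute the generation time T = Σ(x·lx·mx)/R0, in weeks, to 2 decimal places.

2.00

lx·mx: 0, 1.2987, 0.6538, 0.814, 0.1976, 0.0286 → R0 = 2.9927
x·lx·mx: 0, 1.2987, 1.3076, 2.442, 0.7904, 0.143 → Σ = 5.9817
T = 5.9817 / 2.9927 = 1.998764… → 2.00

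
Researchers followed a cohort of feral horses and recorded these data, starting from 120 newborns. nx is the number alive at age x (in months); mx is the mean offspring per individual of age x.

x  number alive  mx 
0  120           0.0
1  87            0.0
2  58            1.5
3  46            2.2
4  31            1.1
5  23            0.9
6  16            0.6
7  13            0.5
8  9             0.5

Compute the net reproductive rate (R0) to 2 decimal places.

2.20

lx = nx/n0 = nx/120: 1, 0.725, 0.48333…, 0.38333…, 0.25833…, 0.19167…, 0.13333…, 0.10833…, 0.075
lx·mx by age: 0, 0, 0.725…, 0.843333…, 0.284167…, 0.1725…, 0.08…, 0.054167…, 0.0375
R0 = Σ lx·mx = 2.196667… → 2.20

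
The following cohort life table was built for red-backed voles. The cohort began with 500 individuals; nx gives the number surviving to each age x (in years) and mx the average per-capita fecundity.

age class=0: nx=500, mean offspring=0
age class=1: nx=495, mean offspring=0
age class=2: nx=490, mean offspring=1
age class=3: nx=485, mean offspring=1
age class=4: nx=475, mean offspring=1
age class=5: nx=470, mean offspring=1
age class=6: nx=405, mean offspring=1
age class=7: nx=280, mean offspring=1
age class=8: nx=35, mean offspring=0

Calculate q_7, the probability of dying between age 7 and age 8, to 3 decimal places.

0.875

lx = nx/n0 = nx/500: 1, 0.99, 0.98, 0.97, 0.95, 0.94, 0.81, 0.56, 0.07
q_7 = (l_7 − l_8) / l_7 = (0.56 − 0.07) / 0.56
     = 0.49 / 0.56 = 0.875 → 0.875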